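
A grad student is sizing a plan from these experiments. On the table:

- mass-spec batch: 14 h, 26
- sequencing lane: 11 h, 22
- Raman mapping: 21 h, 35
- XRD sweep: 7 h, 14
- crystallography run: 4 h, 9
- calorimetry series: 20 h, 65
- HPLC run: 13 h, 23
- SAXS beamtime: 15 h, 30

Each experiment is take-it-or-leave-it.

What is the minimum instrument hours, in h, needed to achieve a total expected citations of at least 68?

24

Need the lightest bundle worth ≥ 68.
Taking crystallography run + calorimetry series gives 74 (≥ 68) for 24 h.
Any bundle with less than 24 h falls short of 68.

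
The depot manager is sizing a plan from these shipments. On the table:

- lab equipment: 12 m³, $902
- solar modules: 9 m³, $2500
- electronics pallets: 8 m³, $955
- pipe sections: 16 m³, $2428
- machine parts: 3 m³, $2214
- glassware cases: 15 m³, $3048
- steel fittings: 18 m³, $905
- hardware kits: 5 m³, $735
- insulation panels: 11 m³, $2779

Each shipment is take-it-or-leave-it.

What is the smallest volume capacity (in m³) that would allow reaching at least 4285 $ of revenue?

12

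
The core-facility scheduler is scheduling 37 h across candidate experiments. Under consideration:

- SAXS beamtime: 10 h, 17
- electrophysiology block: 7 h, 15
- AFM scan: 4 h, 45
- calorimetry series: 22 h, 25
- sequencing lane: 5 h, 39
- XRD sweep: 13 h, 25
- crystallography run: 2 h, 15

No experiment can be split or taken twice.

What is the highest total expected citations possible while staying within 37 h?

Greedy by ratio would take electrophysiology block + AFM scan + sequencing lane + XRD sweep + crystallography run: 31 h used, total 139.
Replace electrophysiology block with SAXS beamtime: the trade gains 2 net, giving 141 at 34 h.
The closest alternative, electrophysiology block + AFM scan + sequencing lane + XRD sweep + crystallography run, reaches only 139.

141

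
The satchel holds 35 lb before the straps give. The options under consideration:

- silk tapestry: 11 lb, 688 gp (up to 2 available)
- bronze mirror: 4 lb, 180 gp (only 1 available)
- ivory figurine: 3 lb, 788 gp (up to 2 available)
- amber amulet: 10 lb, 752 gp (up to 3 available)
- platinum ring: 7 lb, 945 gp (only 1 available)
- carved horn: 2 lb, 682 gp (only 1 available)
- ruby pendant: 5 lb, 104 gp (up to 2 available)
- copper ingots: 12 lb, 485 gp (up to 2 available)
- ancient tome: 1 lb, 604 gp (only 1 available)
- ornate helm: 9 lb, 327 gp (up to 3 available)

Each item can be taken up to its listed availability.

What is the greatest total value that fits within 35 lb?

Density check — ancient tome 604.00, carved horn 341.00, ivory figurine 262.67, platinum ring 135.00 are the best per lb.
Taking the top-ratio items first gives bronze mirror + 2×ivory figurine + amber amulet + platinum ring + carved horn + ruby pendant + ancient tome for 4843 (35 lb).
The 9 lb tied up in bronze mirror and ruby pendant is better spent on ornate helm — total rises to 4886 (35 lb).
Nothing else within 35 lb beats 4886.

4886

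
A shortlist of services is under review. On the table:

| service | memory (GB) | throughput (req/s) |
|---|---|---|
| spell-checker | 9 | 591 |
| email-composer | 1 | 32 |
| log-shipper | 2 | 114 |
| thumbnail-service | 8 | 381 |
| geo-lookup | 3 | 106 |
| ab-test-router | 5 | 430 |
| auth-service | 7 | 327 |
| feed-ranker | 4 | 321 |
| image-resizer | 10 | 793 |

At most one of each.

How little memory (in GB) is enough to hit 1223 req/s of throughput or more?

15

Minimise GB subject to total throughput ≥ 1223.
ab-test-router + image-resizer: 1223 throughput at 15 GB.
Any bundle with less than 15 GB falls short of 1223.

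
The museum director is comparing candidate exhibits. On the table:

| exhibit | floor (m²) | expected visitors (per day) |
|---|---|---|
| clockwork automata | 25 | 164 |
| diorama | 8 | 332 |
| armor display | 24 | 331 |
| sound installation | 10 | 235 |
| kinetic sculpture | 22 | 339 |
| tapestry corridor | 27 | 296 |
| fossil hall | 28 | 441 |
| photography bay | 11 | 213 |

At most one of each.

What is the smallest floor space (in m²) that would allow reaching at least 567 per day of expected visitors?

18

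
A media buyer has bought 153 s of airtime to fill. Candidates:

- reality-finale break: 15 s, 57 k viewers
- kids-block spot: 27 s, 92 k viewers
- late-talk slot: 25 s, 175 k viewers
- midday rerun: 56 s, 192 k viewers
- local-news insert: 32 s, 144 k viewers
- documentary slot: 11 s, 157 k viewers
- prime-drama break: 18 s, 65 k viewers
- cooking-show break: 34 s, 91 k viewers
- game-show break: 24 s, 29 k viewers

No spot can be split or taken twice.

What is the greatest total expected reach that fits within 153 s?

Taking the top-ratio spots first gives reality-finale break + kids-block spot + late-talk slot + local-news insert + documentary slot + prime-drama break + game-show break for 719 (152 s).
The 57 s tied up in reality-finale break and prime-drama break and game-show break is better spent on midday rerun — total rises to 760 (151 s).
An exhaustive check of the 512 subsets confirms 760.

760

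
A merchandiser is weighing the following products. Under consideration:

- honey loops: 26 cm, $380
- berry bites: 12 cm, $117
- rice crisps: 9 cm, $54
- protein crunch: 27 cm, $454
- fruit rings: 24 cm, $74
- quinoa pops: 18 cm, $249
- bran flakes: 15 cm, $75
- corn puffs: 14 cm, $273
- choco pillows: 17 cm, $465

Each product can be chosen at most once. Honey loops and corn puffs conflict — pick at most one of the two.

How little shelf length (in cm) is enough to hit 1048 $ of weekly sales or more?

58

Minimise cm subject to total weekly sales ≥ 1048.
protein crunch + corn puffs + choco pillows: 1192 weekly sales at 58 cm.
Below 58 cm the best achievable stays under 1048.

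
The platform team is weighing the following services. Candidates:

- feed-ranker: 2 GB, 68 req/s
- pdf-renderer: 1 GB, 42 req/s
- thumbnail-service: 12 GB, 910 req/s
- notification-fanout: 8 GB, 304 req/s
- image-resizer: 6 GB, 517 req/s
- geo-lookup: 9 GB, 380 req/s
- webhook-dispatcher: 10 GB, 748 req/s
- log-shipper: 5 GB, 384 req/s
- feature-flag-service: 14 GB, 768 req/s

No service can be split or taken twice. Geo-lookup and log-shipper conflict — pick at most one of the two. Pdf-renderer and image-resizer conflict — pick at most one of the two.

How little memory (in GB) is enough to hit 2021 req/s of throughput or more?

27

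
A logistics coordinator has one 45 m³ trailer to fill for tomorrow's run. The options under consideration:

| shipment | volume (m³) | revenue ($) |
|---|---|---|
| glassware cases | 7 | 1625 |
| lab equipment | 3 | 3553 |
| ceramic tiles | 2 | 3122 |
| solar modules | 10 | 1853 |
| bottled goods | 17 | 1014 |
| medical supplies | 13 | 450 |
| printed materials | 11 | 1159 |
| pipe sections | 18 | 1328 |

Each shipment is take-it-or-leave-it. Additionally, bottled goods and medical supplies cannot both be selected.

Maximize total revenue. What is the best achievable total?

11481

The ratio heuristic lands on glassware cases + lab equipment + ceramic tiles + solar modules + printed materials (11312) but leaves 12 m³ idle.
Replace printed materials with pipe sections: the trade gains 169 net, giving 11481 at 40 m³.
Next best is glassware cases + lab equipment + ceramic tiles + solar modules + printed materials at 11312 (33 m³) — short by 169.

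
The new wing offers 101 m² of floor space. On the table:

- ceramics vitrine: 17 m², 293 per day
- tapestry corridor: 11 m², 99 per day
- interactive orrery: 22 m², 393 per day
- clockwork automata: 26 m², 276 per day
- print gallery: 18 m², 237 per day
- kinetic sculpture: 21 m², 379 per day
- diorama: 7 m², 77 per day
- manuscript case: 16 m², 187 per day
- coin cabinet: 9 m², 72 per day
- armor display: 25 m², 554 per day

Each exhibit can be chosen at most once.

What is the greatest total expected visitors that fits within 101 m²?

1806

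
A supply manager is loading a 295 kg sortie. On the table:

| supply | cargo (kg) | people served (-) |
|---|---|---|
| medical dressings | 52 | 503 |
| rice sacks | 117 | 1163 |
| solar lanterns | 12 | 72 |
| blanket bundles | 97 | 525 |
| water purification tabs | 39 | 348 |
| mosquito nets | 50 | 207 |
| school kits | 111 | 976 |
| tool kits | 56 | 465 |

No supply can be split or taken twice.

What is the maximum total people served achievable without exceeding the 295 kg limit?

2714

Density check — rice sacks 9.94, medical dressings 9.67, water purification tabs 8.92, school kits 8.79 are the best per kg.
The ratio heuristic lands on medical dressings + rice sacks + solar lanterns + water purification tabs + tool kits (2551) but leaves 19 kg idle.
Replace water purification tabs and tool kits with school kits: the trade gains 163 net, giving 2714 at 292 kg.
Nothing else within 295 kg beats 2714.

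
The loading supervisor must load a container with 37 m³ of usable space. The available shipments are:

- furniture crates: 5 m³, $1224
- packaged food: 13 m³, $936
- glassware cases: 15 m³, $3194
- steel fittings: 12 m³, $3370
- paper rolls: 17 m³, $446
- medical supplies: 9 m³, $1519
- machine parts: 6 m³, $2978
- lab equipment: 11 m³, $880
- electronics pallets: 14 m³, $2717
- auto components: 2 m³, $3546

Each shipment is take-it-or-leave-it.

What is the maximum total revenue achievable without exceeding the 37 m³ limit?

13088

Density check — auto components 1773.00, machine parts 496.33, steel fittings 280.83, furniture crates 244.80 are the best per m³.
A density-first pass picks furniture crates + steel fittings + medical supplies + machine parts + auto components — 12637 at 34 m³.
Dropping furniture crates and medical supplies frees 14 m³; slotting in glassware cases (15 m³) lifts the total to 13088 at 35 m³.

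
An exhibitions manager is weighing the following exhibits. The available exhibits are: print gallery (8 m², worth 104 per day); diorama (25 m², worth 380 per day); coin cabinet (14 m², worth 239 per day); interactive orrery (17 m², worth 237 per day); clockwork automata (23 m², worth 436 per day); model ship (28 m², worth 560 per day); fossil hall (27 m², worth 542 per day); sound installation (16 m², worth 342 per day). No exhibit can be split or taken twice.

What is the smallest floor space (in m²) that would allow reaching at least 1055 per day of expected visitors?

Need the lightest bundle worth ≥ 1055.
model ship + fossil hall reaches 1102 using 55 m².
No combination under 55 m² hits 1055.

55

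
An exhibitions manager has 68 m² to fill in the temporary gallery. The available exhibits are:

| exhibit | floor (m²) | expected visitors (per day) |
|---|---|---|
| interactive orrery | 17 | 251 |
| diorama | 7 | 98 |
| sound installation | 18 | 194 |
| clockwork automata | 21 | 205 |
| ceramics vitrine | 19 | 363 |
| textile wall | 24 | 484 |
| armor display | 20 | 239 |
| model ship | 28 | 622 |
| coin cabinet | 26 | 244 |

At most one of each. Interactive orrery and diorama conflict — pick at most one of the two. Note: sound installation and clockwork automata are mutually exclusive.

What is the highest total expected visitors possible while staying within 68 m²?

1236

Greedy by ratio would take diorama + textile wall + model ship: 59 m² used, total 1204.
Dropping diorama and textile wall frees 31 m²; slotting in interactive orrery + ceramics vitrine (36 m²) lifts the total to 1236 at 64 m².
Next best is ceramics vitrine + armor display + model ship at 1224 (67 m²) — short by 12.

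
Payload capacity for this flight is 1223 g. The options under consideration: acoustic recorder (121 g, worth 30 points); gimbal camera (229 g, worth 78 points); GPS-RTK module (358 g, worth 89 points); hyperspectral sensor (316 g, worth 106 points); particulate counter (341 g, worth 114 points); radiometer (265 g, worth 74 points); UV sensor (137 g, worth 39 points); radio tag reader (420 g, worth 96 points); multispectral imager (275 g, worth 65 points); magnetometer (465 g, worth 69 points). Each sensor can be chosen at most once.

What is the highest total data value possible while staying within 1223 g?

372

Taking the top-ratio sensors first gives acoustic recorder + gimbal camera + hyperspectral sensor + particulate counter + UV sensor for 367 (1144 g).
The 258 g tied up in acoustic recorder and UV sensor is better spent on radiometer — total rises to 372 (1151 g).
An exhaustive check of the 1024 subsets confirms 372.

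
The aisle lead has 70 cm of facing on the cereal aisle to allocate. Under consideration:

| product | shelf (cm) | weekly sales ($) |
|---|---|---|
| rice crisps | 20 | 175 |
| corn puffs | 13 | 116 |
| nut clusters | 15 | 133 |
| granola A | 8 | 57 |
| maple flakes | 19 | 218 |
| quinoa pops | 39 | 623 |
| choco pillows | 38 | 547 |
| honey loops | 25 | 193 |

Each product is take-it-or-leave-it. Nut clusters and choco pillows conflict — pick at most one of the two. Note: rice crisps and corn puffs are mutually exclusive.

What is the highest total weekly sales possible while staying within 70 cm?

898

By weekly sales per cm: quinoa pops 15.97, choco pillows 14.39, maple flakes 11.47 lead.
The ratio ordering already packs tightly: granola A + maple flakes + quinoa pops, 66 cm, 898.
The closest alternative, corn puffs + maple flakes + choco pillows, reaches only 881.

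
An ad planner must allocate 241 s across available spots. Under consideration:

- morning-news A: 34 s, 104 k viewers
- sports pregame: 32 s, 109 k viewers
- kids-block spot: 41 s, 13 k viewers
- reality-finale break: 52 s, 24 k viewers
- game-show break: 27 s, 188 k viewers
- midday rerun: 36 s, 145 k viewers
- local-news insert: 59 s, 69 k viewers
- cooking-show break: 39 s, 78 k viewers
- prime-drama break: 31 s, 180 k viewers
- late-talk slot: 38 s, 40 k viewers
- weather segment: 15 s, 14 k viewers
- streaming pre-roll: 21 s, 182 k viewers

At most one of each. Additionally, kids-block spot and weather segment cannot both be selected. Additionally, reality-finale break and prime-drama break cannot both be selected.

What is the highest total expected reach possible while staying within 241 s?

Ranking by ratio (expected reach/s): streaming pre-roll 8.67, game-show break 6.96, prime-drama break 5.81.
Morning-news A + sports pregame + game-show break + midday rerun + cooking-show break + prime-drama break + weather segment + streaming pre-roll uses 235 of the 241 s and totals 1000.
Next best is morning-news A + sports pregame + game-show break + midday rerun + cooking-show break + prime-drama break + streaming pre-roll at 986 (220 s) — short by 14.

1000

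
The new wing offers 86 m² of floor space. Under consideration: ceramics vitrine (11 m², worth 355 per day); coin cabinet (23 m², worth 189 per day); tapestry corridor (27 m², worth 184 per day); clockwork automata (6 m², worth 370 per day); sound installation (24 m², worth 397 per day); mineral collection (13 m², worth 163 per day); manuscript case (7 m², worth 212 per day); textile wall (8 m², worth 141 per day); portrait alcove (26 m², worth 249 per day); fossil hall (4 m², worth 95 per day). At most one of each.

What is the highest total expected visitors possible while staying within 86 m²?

A density-first pass picks ceramics vitrine + clockwork automata + sound installation + mineral collection + manuscript case + textile wall + fossil hall — 1733 at 73 m².
The 13 m² tied up in mineral collection is better spent on portrait alcove — total rises to 1819 (86 m²).
Next best is ceramics vitrine + coin cabinet + clockwork automata + sound installation + manuscript case + textile wall + fossil hall at 1759 (83 m²) — short by 60.

1819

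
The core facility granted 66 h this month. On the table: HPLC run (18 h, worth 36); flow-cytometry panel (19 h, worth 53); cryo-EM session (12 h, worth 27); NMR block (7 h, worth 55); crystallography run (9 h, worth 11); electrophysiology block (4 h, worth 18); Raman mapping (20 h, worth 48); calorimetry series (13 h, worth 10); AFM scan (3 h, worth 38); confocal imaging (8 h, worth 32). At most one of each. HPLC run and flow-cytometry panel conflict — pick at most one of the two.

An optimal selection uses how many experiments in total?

Best achievable expected citations is 244.
For example flow-cytometry panel + NMR block + electrophysiology block + Raman mapping + AFM scan + confocal imaging achieves it, using 61 h.
All optima have 6 experiments.

6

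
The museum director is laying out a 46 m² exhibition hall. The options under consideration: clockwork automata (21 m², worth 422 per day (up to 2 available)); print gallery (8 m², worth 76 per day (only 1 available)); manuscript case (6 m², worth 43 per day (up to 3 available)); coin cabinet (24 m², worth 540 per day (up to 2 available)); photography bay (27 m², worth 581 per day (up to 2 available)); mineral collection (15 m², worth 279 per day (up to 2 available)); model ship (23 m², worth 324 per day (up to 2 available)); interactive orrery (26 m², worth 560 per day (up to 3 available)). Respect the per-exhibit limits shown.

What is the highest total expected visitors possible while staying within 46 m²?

962

Density check — coin cabinet 22.50, interactive orrery 21.54, photography bay 21.52, clockwork automata 20.10 are the best per m².
Best packing: clockwork automata + coin cabinet — 45 m², 962 total.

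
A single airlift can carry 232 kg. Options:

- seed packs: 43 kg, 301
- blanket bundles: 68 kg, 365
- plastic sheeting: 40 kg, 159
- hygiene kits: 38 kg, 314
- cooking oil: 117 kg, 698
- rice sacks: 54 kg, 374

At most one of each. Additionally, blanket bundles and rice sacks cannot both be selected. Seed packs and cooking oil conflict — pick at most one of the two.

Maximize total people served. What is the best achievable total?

Best packing: hygiene kits + cooking oil + rice sacks — 209 kg, 1386 total.
Nothing else feasible within 232 kg beats 1386.

1386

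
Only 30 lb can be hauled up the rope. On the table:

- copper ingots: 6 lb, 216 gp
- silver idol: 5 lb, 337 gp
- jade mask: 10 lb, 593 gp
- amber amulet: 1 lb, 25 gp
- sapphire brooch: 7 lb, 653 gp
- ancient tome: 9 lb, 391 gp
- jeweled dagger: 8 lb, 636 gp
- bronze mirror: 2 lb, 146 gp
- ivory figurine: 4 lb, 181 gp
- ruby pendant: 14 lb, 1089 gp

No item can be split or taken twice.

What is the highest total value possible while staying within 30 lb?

2403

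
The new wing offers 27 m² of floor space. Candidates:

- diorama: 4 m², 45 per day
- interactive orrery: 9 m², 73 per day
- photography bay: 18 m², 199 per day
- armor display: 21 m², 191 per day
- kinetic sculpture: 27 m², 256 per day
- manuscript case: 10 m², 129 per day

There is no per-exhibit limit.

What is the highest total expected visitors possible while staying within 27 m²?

309

Greedy by ratio would take diorama + 2×manuscript case: 24 m² used, total 303.
The 10 m² tied up in manuscript case is better spent on 3×diorama — total rises to 309 (26 m²).
Nothing else within 27 m² beats 309.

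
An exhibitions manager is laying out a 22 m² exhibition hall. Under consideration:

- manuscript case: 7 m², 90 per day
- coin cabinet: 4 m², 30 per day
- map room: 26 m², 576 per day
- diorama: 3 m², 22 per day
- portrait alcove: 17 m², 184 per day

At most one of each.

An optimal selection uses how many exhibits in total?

Optimal total is 214.
One optimal bundle: coin cabinet + portrait alcove (21 m²).
All optima have 2 exhibits.

2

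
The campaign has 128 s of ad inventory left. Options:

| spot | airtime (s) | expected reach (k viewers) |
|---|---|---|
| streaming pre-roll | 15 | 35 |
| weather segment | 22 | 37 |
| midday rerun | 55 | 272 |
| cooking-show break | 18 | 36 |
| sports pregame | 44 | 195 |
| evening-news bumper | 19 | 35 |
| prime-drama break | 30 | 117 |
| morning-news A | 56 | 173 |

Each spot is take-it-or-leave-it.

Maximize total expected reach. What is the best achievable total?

Filling by ratio: streaming pre-roll + midday rerun + sports pregame for 502, with 14 s left unused.
The 15 s tied up in streaming pre-roll is better spent on weather segment — total rises to 504 (121 s).

504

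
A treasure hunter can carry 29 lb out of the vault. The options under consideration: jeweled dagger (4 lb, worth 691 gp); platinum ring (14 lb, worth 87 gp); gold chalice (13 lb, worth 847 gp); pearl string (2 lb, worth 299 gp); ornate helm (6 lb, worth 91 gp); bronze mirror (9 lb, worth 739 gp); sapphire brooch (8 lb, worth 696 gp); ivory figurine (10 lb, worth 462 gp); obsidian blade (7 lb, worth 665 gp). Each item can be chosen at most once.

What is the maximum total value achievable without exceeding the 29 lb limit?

2791

Greedy by ratio would take jeweled dagger + pearl string + ornate helm + sapphire brooch + obsidian blade: 27 lb used, total 2442.
Dropping pearl string and ornate helm frees 8 lb; slotting in bronze mirror (9 lb) lifts the total to 2791 at 28 lb.
Runner-up jeweled dagger + gold chalice + pearl string + bronze mirror tops out at 2576.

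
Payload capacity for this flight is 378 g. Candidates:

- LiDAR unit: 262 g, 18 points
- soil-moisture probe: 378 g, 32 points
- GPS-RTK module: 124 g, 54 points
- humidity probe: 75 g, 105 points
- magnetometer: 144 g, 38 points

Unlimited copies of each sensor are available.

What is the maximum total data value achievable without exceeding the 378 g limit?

525

By data value per g: humidity probe 1.40, GPS-RTK module 0.44, magnetometer 0.26 lead.
The ratio ordering already packs tightly: 5×humidity probe, 375 g, 525.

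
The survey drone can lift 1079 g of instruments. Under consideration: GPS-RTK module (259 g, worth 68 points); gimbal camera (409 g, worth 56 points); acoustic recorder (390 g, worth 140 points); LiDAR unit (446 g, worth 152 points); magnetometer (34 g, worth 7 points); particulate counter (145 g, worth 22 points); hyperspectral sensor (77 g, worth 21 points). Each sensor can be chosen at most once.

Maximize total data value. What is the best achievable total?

335

Density check — acoustic recorder 0.36, LiDAR unit 0.34, hyperspectral sensor 0.27 are the best per g.
Filling by ratio: acoustic recorder + LiDAR unit + magnetometer + hyperspectral sensor for 320, with 132 g left unused.
Dropping magnetometer frees 34 g; slotting in particulate counter (145 g) lifts the total to 335 at 1058 g.
Runner-up acoustic recorder + LiDAR unit + magnetometer + particulate counter tops out at 321.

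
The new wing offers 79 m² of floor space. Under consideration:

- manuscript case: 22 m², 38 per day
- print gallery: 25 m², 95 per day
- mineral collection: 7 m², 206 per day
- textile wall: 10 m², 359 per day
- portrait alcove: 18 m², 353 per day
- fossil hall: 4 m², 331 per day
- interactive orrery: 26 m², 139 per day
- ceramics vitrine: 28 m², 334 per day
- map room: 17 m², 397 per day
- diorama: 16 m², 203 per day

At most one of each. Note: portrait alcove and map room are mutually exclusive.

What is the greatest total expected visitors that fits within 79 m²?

Taking mineral collection + textile wall + fossil hall + ceramics vitrine + map room: 66 m² used, 1627 in expected visitors.
No other feasible combination exceeds 1627.

1627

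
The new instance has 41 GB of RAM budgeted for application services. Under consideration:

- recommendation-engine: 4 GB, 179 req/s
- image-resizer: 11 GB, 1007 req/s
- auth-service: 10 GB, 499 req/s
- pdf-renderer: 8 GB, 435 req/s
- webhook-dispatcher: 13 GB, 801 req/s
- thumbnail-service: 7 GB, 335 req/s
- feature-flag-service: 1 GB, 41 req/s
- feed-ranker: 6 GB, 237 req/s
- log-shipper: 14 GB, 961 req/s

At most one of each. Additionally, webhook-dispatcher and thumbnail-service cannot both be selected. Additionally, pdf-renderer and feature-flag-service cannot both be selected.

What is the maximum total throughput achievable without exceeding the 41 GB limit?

2810

Ranking by ratio (throughput/GB): image-resizer 91.55, log-shipper 68.64, webhook-dispatcher 61.62, pdf-renderer 54.38.
Image-resizer + webhook-dispatcher + feature-flag-service + log-shipper uses 39 of the 41 GB and totals 2810.
The closest alternative, image-resizer + webhook-dispatcher + log-shipper, reaches only 2769.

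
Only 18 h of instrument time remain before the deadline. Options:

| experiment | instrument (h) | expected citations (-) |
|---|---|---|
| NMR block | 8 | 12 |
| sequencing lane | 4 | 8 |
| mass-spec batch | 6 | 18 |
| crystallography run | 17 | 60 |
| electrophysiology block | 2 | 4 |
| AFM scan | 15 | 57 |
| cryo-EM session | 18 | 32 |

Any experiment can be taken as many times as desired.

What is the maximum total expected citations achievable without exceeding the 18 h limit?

Taking electrophysiology block + AFM scan: 17 h used, 61 in expected citations.
Nothing else within 18 h beats 61.

61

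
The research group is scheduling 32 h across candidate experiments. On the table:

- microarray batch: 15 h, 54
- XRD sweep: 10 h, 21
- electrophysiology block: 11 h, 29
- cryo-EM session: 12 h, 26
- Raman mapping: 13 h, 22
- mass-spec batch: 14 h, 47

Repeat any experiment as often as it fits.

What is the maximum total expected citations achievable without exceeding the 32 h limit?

108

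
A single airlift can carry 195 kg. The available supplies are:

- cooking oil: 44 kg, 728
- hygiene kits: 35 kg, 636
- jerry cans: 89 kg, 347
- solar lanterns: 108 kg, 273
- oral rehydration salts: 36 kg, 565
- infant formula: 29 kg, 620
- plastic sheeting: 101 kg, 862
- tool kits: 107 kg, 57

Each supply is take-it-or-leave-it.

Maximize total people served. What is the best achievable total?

The ratio ordering already packs tightly: cooking oil + hygiene kits + oral rehydration salts + infant formula, 144 kg, 2549.

2549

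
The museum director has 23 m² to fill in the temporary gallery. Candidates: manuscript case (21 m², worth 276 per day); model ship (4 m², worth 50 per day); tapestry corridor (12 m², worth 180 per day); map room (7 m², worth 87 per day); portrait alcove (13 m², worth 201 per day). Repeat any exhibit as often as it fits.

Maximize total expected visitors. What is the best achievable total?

Filling by ratio: 2×model ship + portrait alcove for 301, with 2 m² left unused.
The 17 m² tied up in model ship and portrait alcove is better spent on tapestry corridor + map room — total rises to 317 (23 m²).
Nothing else within 23 m² beats 317.

317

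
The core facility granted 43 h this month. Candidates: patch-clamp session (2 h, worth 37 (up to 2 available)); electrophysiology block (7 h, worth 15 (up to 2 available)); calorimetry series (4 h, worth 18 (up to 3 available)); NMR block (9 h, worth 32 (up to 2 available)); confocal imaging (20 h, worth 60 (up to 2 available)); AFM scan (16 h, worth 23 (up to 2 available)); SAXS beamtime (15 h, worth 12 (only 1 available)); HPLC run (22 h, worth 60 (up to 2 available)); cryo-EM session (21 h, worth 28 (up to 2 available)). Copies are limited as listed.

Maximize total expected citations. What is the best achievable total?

By expected citations per h: patch-clamp session 18.50, calorimetry series 4.50, NMR block 3.56 lead.
Taking 2×patch-clamp session + electrophysiology block + 3×calorimetry series + 2×NMR block: 41 h used, 207 in expected citations.
Nothing else within 43 h beats 207.

207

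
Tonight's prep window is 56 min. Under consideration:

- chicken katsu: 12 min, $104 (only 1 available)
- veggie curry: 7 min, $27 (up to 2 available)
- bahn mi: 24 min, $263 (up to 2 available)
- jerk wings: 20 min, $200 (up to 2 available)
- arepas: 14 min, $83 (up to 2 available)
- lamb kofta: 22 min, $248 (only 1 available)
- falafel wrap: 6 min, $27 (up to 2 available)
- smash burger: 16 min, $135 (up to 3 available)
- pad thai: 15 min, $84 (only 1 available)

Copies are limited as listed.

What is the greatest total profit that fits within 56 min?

567

Density check — lamb kofta 11.27, bahn mi 10.96, jerk wings 10.00 are the best per min.
The ratio heuristic lands on bahn mi + lamb kofta + falafel wrap (538) but leaves 4 min idle.
Dropping lamb kofta and falafel wrap frees 28 min; slotting in chicken katsu + jerk wings (32 min) lifts the total to 567 at 56 min.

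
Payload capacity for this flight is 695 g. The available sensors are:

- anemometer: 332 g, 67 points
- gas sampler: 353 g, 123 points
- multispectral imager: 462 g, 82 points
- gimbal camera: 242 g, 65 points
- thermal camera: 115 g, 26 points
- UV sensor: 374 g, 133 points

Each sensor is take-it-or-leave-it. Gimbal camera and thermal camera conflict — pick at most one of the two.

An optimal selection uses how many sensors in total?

2

Optimal total is 198.
One optimal bundle: gimbal camera + UV sensor (616 g).
Every optimal selection uses 2 sensors.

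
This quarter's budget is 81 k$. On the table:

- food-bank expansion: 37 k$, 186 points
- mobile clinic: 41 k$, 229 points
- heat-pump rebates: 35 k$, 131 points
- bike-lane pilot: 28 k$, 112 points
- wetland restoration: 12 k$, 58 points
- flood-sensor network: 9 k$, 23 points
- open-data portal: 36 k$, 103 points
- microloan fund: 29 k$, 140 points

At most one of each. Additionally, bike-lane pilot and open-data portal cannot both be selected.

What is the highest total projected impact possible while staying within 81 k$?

415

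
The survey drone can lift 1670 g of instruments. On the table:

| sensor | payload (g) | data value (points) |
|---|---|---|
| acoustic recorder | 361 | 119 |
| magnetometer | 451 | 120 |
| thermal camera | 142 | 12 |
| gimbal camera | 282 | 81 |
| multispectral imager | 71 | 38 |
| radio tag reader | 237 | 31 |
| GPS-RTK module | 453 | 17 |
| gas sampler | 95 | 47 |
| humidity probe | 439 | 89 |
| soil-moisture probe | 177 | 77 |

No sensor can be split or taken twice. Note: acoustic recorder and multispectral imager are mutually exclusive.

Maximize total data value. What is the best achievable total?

Ranking by ratio (data value/g): multispectral imager 0.54, gas sampler 0.49, soil-moisture probe 0.44, acoustic recorder 0.33.
Acoustic recorder + magnetometer + gimbal camera + radio tag reader + gas sampler + soil-moisture probe uses 1603 of the 1670 g and totals 475.
Next best is acoustic recorder + magnetometer + thermal camera + gas sampler + humidity probe + soil-moisture probe at 464 (1665 g) — short by 11.

475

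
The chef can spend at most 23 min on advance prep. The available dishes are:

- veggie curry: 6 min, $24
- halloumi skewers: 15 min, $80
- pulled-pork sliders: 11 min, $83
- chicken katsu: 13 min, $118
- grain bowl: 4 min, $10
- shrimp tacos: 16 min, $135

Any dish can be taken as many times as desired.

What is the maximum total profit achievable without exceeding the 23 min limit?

166

Ranking by ratio (profit/min): chicken katsu 9.08, shrimp tacos 8.44, pulled-pork sliders 7.55.
A density-first pass picks veggie curry + chicken katsu + grain bowl — 152 at 23 min.
Dropping veggie curry and chicken katsu and grain bowl frees 23 min; slotting in 2×pulled-pork sliders (22 min) lifts the total to 166 at 22 min.
The spare 1 min is too small for any remaining dish, and no exchange beats 166.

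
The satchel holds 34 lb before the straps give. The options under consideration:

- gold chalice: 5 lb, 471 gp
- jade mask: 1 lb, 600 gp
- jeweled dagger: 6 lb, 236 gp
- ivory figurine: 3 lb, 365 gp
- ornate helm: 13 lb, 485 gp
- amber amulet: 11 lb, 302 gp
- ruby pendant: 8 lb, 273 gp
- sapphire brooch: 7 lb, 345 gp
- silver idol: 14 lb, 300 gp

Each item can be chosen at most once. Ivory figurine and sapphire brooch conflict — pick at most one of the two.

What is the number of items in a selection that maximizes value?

6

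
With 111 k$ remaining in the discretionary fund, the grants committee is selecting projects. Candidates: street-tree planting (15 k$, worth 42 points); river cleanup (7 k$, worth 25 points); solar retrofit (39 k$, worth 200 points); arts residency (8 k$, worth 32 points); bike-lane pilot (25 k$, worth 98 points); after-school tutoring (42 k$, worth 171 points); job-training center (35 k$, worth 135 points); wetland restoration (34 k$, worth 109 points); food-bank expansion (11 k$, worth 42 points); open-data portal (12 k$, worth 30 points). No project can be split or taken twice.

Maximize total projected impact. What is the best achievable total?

475

Taking the top-ratio projects first gives river cleanup + solar retrofit + arts residency + after-school tutoring + food-bank expansion for 470 (107 k$).
A better packing is solar retrofit + bike-lane pilot + job-training center + food-bank expansion: 110 k$, total 475.
No other feasible combination exceeds 475.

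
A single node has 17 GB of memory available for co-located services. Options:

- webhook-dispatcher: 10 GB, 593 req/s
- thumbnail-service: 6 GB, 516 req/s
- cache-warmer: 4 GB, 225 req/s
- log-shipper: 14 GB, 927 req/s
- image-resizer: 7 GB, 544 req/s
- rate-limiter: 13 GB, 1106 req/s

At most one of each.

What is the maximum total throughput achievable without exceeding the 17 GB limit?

1331

Density check — thumbnail-service 86.00, rate-limiter 85.08, image-resizer 77.71, log-shipper 66.21 are the best per GB.
A density-first pass picks thumbnail-service + cache-warmer + image-resizer — 1285 at 17 GB.
Dropping thumbnail-service and image-resizer frees 13 GB; slotting in rate-limiter (13 GB) lifts the total to 1331 at 17 GB.
Next best is thumbnail-service + cache-warmer + image-resizer at 1285 (17 GB) — short by 46.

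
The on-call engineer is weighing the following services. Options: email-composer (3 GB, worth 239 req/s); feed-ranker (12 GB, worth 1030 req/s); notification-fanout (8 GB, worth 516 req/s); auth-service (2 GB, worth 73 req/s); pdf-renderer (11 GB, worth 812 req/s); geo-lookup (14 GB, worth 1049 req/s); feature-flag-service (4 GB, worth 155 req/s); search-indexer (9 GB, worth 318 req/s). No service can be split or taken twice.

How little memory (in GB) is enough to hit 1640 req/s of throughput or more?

23

Look for the lowest-memory combination reaching 1640.
email-composer + feed-ranker + notification-fanout reaches 1785 using 23 GB.
Below 23 GB the best achievable stays under 1640.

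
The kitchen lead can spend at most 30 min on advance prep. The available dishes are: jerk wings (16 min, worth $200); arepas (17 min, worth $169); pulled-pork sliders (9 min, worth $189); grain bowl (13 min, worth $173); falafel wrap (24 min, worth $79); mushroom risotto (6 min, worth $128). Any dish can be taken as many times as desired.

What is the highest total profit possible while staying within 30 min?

640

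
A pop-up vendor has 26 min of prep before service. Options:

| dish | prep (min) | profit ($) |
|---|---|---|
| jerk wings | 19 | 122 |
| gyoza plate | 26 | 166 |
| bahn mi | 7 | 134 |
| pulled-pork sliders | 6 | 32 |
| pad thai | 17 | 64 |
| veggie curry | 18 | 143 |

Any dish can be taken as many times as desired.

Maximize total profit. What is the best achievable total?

402

Taking 3×bahn mi: 21 min used, 402 in profit.
The spare 5 min is too small for any remaining dish, and no exchange beats 402.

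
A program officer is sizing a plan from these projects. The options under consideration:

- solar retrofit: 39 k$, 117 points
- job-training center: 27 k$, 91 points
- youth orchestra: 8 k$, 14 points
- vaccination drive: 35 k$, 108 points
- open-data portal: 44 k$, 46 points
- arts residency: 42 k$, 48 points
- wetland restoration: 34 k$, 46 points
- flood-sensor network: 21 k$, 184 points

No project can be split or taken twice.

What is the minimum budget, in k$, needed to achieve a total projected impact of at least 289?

56

Need the lightest bundle worth ≥ 289.
Taking job-training center + youth orchestra + flood-sensor network gives 289 (≥ 289) for 56 k$.
Any bundle with less than 56 k$ falls short of 289.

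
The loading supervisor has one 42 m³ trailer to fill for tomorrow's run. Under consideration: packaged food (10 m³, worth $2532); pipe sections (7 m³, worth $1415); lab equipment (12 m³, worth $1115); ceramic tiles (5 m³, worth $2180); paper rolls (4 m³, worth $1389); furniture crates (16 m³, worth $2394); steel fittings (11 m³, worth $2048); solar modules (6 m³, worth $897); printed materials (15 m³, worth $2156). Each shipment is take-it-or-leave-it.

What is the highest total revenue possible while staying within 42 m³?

Density check — ceramic tiles 436.00, paper rolls 347.25, packaged food 253.20, pipe sections 202.14 are the best per m³.
The ratio heuristic lands on packaged food + pipe sections + ceramic tiles + paper rolls + steel fittings (9564) but leaves 5 m³ idle.
Dropping steel fittings frees 11 m³; slotting in furniture crates (16 m³) lifts the total to 9910 at 42 m³.
That's the maximum — no swap from here does better than 9910.

9910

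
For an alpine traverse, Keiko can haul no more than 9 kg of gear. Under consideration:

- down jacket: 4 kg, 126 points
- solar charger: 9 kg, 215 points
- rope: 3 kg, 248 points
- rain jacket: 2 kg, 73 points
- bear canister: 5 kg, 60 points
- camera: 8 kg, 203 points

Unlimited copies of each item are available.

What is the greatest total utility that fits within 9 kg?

744

Taking 3×rope: 9 kg used, 744 in utility.
Every other selection either busts 9 kg or fails to beat 744.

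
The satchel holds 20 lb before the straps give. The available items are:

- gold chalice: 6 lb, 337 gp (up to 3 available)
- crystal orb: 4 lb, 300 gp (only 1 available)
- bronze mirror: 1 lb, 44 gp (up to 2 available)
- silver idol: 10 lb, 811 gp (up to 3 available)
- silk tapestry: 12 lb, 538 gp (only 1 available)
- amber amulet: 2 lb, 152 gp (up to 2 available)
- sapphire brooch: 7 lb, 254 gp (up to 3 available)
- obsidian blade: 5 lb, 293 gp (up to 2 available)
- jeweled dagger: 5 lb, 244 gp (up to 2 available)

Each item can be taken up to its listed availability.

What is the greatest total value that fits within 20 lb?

2×silver idol uses 20 of the 20 lb and totals 1622.

1622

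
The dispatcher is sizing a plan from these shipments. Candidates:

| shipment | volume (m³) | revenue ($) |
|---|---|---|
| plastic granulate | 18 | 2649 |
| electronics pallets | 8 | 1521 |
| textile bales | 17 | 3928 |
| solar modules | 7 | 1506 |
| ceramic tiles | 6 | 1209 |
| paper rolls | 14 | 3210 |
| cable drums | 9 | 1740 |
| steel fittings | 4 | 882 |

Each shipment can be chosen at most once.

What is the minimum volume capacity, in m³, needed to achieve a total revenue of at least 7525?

34

Look for the lowest-volume combination reaching 7525.
Taking textile bales + solar modules + ceramic tiles + steel fittings gives 7525 (≥ 7525) for 34 m³.
Below 34 m³ the best achievable stays under 7525.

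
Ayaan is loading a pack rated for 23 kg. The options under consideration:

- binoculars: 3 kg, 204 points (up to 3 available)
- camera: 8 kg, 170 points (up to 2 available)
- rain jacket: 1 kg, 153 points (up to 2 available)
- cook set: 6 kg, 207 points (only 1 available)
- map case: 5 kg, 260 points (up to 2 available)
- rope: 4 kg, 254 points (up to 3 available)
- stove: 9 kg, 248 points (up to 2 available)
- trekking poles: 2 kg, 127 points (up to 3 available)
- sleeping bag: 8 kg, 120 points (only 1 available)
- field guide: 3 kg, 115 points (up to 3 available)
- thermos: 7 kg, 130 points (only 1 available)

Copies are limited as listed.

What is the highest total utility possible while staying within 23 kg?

Taking 3×binoculars + 2×rain jacket + 2×rope + 2×trekking poles: 23 kg used, 1680 in utility.
Nothing else within 23 kg beats 1680.

1680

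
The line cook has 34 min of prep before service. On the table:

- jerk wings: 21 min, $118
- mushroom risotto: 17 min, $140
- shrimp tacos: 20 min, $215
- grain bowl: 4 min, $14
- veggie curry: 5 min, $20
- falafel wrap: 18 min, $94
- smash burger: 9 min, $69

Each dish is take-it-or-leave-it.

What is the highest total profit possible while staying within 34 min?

By profit per min: shrimp tacos 10.75, mushroom risotto 8.24, smash burger 7.67 lead.
The ratio ordering already packs tightly: shrimp tacos + veggie curry + smash burger, 34 min, 304.
Every other selection either busts 34 min or fails to beat 304.

304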